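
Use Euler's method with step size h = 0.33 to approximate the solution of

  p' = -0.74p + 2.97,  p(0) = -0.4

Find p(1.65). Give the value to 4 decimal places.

2.9250

Euler: p_{n+1} = p_n + h·f(t_n, p_n).
t=0.000000, p=-0.400000: f=3.266000 → p ← -0.400000 + 0.33·3.266000 = 0.677780
t=0.330000, p=0.677780: f=2.468443 → p ← 0.677780 + 0.33·2.468443 = 1.492366
t=0.660000, p=1.492366: f=1.865649 → p ← 1.492366 + 0.33·1.865649 = 2.108030
t=0.990000, p=2.108030: f=1.410058 → p ← 2.108030 + 0.33·1.410058 = 2.573349
t=1.320000, p=2.573349: f=1.065722 → p ← 2.573349 + 0.33·1.065722 = 2.925037
p(1.65) ≈ 2.9250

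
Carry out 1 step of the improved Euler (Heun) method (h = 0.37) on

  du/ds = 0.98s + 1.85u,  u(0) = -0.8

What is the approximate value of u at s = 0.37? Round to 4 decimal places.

Heun: k1 = f(s_n, u_n); k2 = f(s_n + h, u_n + h·k1); u_{n+1} = u_n + (h/2)·(k1 + k2).
s=0.000000, u=-0.800000:
  k1 = f(0.000000, -0.800000) = -1.480000
  k2 = f(0.370000, -1.347600) = -2.130460
  u ← -0.800000 + (0.37/2)·(-1.480000 + (-2.130460)) = -1.467935
u(0.37) ≈ -1.4679

-1.4679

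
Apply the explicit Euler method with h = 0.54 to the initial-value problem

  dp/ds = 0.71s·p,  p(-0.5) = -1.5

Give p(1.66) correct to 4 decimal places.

-2.1510

Euler: p_{n+1} = p_n + h·f(s_n, p_n).
s=-0.500000, p=-1.500000: f=0.532500 → p ← -1.500000 + 0.54·0.532500 = -1.212450
s=0.040000, p=-1.212450: f=-0.034434 → p ← -1.212450 + 0.54·(-0.034434) = -1.231044
s=0.580000, p=-1.231044: f=-0.506944 → p ← -1.231044 + 0.54·(-0.506944) = -1.504794
s=1.120000, p=-1.504794: f=-1.196612 → p ← -1.504794 + 0.54·(-1.196612) = -2.150964
p(1.66) ≈ -2.1510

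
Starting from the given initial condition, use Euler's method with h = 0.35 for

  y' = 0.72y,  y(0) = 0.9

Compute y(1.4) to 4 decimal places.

Euler: y_{n+1} = y_n + h·f(t_n, y_n).
t=0.000000, y=0.900000: f=0.648000 → y ← 0.900000 + 0.35·0.648000 = 1.126800
t=0.350000, y=1.126800: f=0.811296 → y ← 1.126800 + 0.35·0.811296 = 1.410754
t=0.700000, y=1.410754: f=1.015743 → y ← 1.410754 + 0.35·1.015743 = 1.766264
t=1.050000, y=1.766264: f=1.271710 → y ← 1.766264 + 0.35·1.271710 = 2.211362
y(1.4) ≈ 2.2114

2.2114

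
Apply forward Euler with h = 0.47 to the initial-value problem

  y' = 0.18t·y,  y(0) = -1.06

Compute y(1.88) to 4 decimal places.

-1.3317

Euler: y_{n+1} = y_n + h·f(t_n, y_n).
t=0.000000, y=-1.060000: f=0.000000 → y ← -1.060000 + 0.47·0.000000 = -1.060000
t=0.470000, y=-1.060000: f=-0.089676 → y ← -1.060000 + 0.47·(-0.089676) = -1.102148
t=0.940000, y=-1.102148: f=-0.186483 → y ← -1.102148 + 0.47·(-0.186483) = -1.189795
t=1.410000, y=-1.189795: f=-0.301970 → y ← -1.189795 + 0.47·(-0.301970) = -1.331721
y(1.88) ≈ -1.3317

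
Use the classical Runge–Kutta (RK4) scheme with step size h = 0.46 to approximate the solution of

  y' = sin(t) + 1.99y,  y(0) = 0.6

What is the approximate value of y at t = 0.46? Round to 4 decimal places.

RK4: k1 = f(t_n, y_n); k2 = f(t_n + h/2, y_n + (h/2)·k1); k3 = f(t_n + h/2, y_n + (h/2)·k2); k4 = f(t_n + h, y_n + h·k3); y_{n+1} = y_n + (h/6)·(k1 + 2k2 + 2k3 + k4).
t=0.000000, y=0.600000:
  k1 = f(0.000000, 0.600000) = 1.194000
  k2 = f(0.230000, 0.874620) = 1.968471
  k3 = f(0.230000, 1.052748) = 2.322947
  k4 = f(0.460000, 1.668556) = 3.764374
  y ← 0.600000 + (0.46/6)·(k1 + 2k2 + 2k3 + k4) = 1.638159
y(0.46) ≈ 1.6382

1.6382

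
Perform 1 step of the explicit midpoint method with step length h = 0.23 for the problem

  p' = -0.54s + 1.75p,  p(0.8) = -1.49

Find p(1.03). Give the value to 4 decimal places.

Midpoint: k1 = f(s_n, p_n); k2 = f(s_n + h/2, p_n + (h/2)·k1); p_{n+1} = p_n + h·k2.
s=0.800000, p=-1.490000:
  k1 = f(0.800000, -1.490000) = -3.039500
  k2 = f(0.915000, -1.839542) = -3.713299
  p ← -1.490000 + 0.23·(-3.713299) = -2.344059
p(1.03) ≈ -2.3441

-2.3441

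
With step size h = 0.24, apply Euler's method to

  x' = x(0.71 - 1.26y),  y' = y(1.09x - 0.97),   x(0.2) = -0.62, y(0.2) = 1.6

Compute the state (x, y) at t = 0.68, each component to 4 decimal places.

-0.3736, 0.6349

Euler on (x,y): x_{n+1} = x_n + h·x', y_{n+1} = y_n + h·y'.
0.200000: (-0.620000, 1.600000); f=(0.809720, -2.633280) → (-0.425667, 0.968013)
0.440000: (-0.425667, 0.968013); f=(0.216961, -1.388108) → (-0.373597, 0.634867)
(x(0.68), y(0.68)) ≈ (-0.3736, 0.6349)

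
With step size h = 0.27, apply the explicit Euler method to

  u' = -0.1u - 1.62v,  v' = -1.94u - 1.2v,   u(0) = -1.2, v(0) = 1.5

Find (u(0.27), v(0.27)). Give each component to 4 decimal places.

Euler on (u,v): u_{n+1} = u_n + h·u', v_{n+1} = v_n + h·v'.
0.000000: (-1.200000, 1.500000); f=(-2.310000, 0.528000) → (-1.823700, 1.642560)
(u(0.27), v(0.27)) ≈ (-1.8237, 1.6426)

-1.8237, 1.6426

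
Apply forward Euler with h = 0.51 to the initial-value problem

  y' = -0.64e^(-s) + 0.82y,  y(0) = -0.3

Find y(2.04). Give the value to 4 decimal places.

-2.7764

Euler: y_{n+1} = y_n + h·f(s_n, y_n).
s=0.000000, y=-0.300000: f=-0.886000 → y ← -0.300000 + 0.51·(-0.886000) = -0.751860
s=0.510000, y=-0.751860: f=-1.000842 → y ← -0.751860 + 0.51·(-1.000842) = -1.262290
s=1.020000, y=-1.262290: f=-1.265858 → y ← -1.262290 + 0.51·(-1.265858) = -1.907877
s=1.530000, y=-1.907877: f=-1.703042 → y ← -1.907877 + 0.51·(-1.703042) = -2.776429
y(2.04) ≈ -2.7764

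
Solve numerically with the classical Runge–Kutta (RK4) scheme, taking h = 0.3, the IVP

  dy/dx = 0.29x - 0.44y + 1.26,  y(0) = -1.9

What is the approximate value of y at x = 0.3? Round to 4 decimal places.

-1.2984

RK4: k1 = f(x_n, y_n); k2 = f(x_n + h/2, y_n + (h/2)·k1); k3 = f(x_n + h/2, y_n + (h/2)·k2); k4 = f(x_n + h, y_n + h·k3); y_{n+1} = y_n + (h/6)·(k1 + 2k2 + 2k3 + k4).
x=0.000000, y=-1.900000:
  k1 = f(0.000000, -1.900000) = 2.096000
  k2 = f(0.150000, -1.585600) = 2.001164
  k3 = f(0.150000, -1.599825) = 2.007423
  k4 = f(0.300000, -1.297773) = 1.918020
  y ← -1.900000 + (0.3/6)·(k1 + 2k2 + 2k3 + k4) = -1.298440
y(0.3) ≈ -1.2984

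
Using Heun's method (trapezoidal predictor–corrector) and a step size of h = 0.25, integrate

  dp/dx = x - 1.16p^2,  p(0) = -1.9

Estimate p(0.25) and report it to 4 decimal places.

-3.6514

Heun: k1 = f(x_n, p_n); k2 = f(x_n + h, p_n + h·k1); p_{n+1} = p_n + (h/2)·(k1 + k2).
x=0.000000, p=-1.900000:
  k1 = f(0.000000, -1.900000) = -4.187600
  k2 = f(0.250000, -2.946900) = -9.823695
  p ← -1.900000 + (0.25/2)·(-4.187600 + (-9.823695)) = -3.651412
p(0.25) ≈ -3.6514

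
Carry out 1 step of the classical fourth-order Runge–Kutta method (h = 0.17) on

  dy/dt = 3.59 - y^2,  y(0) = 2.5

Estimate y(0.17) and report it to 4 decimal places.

2.1910

RK4: k1 = f(t_n, y_n); k2 = f(t_n + h/2, y_n + (h/2)·k1); k3 = f(t_n + h/2, y_n + (h/2)·k2); k4 = f(t_n + h, y_n + h·k3); y_{n+1} = y_n + (h/6)·(k1 + 2k2 + 2k3 + k4).
t=0.000000, y=2.500000:
  k1 = f(0.000000, 2.500000) = -2.660000
  k2 = f(0.085000, 2.273900) = -1.580621
  k3 = f(0.085000, 2.365647) = -2.006287
  k4 = f(0.170000, 2.158931) = -1.070984
  y ← 2.500000 + (0.17/6)·(k1 + 2k2 + 2k3 + k4) = 2.191031
y(0.17) ≈ 2.1910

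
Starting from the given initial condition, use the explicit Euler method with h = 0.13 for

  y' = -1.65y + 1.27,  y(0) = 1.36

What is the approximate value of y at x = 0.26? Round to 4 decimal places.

1.1339

Euler: y_{n+1} = y_n + h·f(x_n, y_n).
x=0.000000, y=1.360000: f=-0.974000 → y ← 1.360000 + 0.13·(-0.974000) = 1.233380
x=0.130000, y=1.233380: f=-0.765077 → y ← 1.233380 + 0.13·(-0.765077) = 1.133920
y(0.26) ≈ 1.1339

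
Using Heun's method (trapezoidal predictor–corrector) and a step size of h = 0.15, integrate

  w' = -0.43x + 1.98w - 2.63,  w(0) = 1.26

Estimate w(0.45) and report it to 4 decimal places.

1.1064

Heun: k1 = f(x_n, w_n); k2 = f(x_n + h, w_n + h·k1); w_{n+1} = w_n + (h/2)·(k1 + k2).
x=0.000000, w=1.260000:
  k1 = f(0.000000, 1.260000) = -0.135200
  k2 = f(0.150000, 1.239720) = -0.239854
  w ← 1.260000 + (0.15/2)·(-0.135200 + (-0.239854)) = 1.231871
x=0.150000, w=1.231871:
  k1 = f(0.150000, 1.231871) = -0.255396
  k2 = f(0.300000, 1.193562) = -0.395748
  w ← 1.231871 + (0.15/2)·(-0.255396 + (-0.395748)) = 1.183035
x=0.300000, w=1.183035:
  k1 = f(0.300000, 1.183035) = -0.416590
  k2 = f(0.450000, 1.120547) = -0.604818
  w ← 1.183035 + (0.15/2)·(-0.416590 + (-0.604818)) = 1.106430
w(0.45) ≈ 1.1064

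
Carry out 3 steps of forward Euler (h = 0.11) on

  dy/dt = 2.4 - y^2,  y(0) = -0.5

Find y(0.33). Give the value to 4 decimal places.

Euler: y_{n+1} = y_n + h·f(t_n, y_n).
t=0.000000, y=-0.500000: f=2.150000 → y ← -0.500000 + 0.11·2.150000 = -0.263500
t=0.110000, y=-0.263500: f=2.330568 → y ← -0.263500 + 0.11·2.330568 = -0.007138
t=0.220000, y=-0.007138: f=2.399949 → y ← -0.007138 + 0.11·2.399949 = 0.256857
y(0.33) ≈ 0.2569

0.2569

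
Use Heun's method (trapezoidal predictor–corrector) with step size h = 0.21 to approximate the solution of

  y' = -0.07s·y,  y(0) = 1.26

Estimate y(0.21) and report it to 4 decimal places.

Heun: k1 = f(s_n, y_n); k2 = f(s_n + h, y_n + h·k1); y_{n+1} = y_n + (h/2)·(k1 + k2).
s=0.000000, y=1.260000:
  k1 = f(0.000000, 1.260000) = 0.000000
  k2 = f(0.210000, 1.260000) = -0.018522
  y ← 1.260000 + (0.21/2)·(0.000000 + (-0.018522)) = 1.258055
y(0.21) ≈ 1.2581

1.2581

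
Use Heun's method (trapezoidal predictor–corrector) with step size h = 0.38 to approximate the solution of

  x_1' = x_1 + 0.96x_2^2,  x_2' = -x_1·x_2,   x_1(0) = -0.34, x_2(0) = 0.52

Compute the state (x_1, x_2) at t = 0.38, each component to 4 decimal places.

-0.3628, 0.5949

Heun on (x_1,x_2): k1 = f(t_n, state_n); k2 = f(t_n + h, state_n + h·k1); state_{n+1} = state_n + (h/2)·(k1 + k2).
0.000000: (-0.340000, 0.520000)
  k1 = (-0.080416, 0.176800)
  predictor → (-0.370558, 0.587184)
  k2 = (-0.039564, 0.217586)
  → (-0.362796, 0.594933)
(x_1(0.38), x_2(0.38)) ≈ (-0.3628, 0.5949)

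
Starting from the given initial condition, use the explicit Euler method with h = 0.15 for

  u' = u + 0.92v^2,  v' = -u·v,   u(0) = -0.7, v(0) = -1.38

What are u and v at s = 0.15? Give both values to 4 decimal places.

Euler on (u,v): u_{n+1} = u_n + h·u', v_{n+1} = v_n + h·v'.
0.000000: (-0.700000, -1.380000); f=(1.052048, -0.966000) → (-0.542193, -1.524900)
(u(0.15), v(0.15)) ≈ (-0.5422, -1.5249)

-0.5422, -1.5249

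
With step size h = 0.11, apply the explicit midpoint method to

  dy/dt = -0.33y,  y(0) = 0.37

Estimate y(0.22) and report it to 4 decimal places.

Midpoint: k1 = f(t_n, y_n); k2 = f(t_n + h/2, y_n + (h/2)·k1); y_{n+1} = y_n + h·k2.
t=0.000000, y=0.370000:
  k1 = f(0.000000, 0.370000) = -0.122100
  k2 = f(0.055000, 0.363285) = -0.119884
  y ← 0.370000 + 0.11·(-0.119884) = 0.356813
t=0.110000, y=0.356813:
  k1 = f(0.110000, 0.356813) = -0.117748
  k2 = f(0.165000, 0.350337) = -0.115611
  y ← 0.356813 + 0.11·(-0.115611) = 0.344096
y(0.22) ≈ 0.3441

0.3441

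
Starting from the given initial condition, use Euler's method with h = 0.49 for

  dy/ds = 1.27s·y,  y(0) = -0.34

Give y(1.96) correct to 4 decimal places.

Euler: y_{n+1} = y_n + h·f(s_n, y_n).
s=0.000000, y=-0.340000: f=0.000000 → y ← -0.340000 + 0.49·0.000000 = -0.340000
s=0.490000, y=-0.340000: f=-0.211582 → y ← -0.340000 + 0.49·(-0.211582) = -0.443675
s=0.980000, y=-0.443675: f=-0.552198 → y ← -0.443675 + 0.49·(-0.552198) = -0.714252
s=1.470000, y=-0.714252: f=-1.333438 → y ← -0.714252 + 0.49·(-1.333438) = -1.367637
y(1.96) ≈ -1.3676

-1.3676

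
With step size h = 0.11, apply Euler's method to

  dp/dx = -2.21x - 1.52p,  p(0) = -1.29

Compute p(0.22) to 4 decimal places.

Euler: p_{n+1} = p_n + h·f(x_n, p_n).
x=0.000000, p=-1.290000: f=1.960800 → p ← -1.290000 + 0.11·1.960800 = -1.074312
x=0.110000, p=-1.074312: f=1.389854 → p ← -1.074312 + 0.11·1.389854 = -0.921428
p(0.22) ≈ -0.9214

-0.9214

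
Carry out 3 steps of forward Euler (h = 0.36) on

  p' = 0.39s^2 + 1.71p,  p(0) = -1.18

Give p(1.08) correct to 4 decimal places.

-4.8739

Euler: p_{n+1} = p_n + h·f(s_n, p_n).
s=0.000000, p=-1.180000: f=-2.017800 → p ← -1.180000 + 0.36·(-2.017800) = -1.906408
s=0.360000, p=-1.906408: f=-3.209414 → p ← -1.906408 + 0.36·(-3.209414) = -3.061797
s=0.720000, p=-3.061797: f=-5.033497 → p ← -3.061797 + 0.36·(-5.033497) = -4.873856
p(1.08) ≈ -4.8739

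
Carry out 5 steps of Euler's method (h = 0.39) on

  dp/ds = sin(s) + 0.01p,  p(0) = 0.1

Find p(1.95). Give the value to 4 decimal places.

Euler: p_{n+1} = p_n + h·f(s_n, p_n).
s=0.000000, p=0.100000: f=0.001000 → p ← 0.100000 + 0.39·0.001000 = 0.100390
s=0.390000, p=0.100390: f=0.381192 → p ← 0.100390 + 0.39·0.381192 = 0.249055
s=0.780000, p=0.249055: f=0.705770 → p ← 0.249055 + 0.39·0.705770 = 0.524305
s=1.170000, p=0.524305: f=0.925994 → p ← 0.524305 + 0.39·0.925994 = 0.885443
s=1.560000, p=0.885443: f=1.008796 → p ← 0.885443 + 0.39·1.008796 = 1.278873
p(1.95) ≈ 1.2789

1.2789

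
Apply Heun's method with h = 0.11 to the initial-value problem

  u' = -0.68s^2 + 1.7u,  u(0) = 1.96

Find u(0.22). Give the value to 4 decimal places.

Heun: k1 = f(s_n, u_n); k2 = f(s_n + h, u_n + h·k1); u_{n+1} = u_n + (h/2)·(k1 + k2).
s=0.000000, u=1.960000:
  k1 = f(0.000000, 1.960000) = 3.332000
  k2 = f(0.110000, 2.326520) = 3.946856
  u ← 1.960000 + (0.11/2)·(3.332000 + 3.946856) = 2.360337
s=0.110000, u=2.360337:
  k1 = f(0.110000, 2.360337) = 4.004345
  k2 = f(0.220000, 2.800815) = 4.728474
  u ← 2.360337 + (0.11/2)·(4.004345 + 4.728474) = 2.840642
u(0.22) ≈ 2.8406

2.8406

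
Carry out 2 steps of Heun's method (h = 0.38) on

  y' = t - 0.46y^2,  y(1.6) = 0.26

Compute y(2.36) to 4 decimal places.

1.4345

Heun: k1 = f(t_n, y_n); k2 = f(t_n + h, y_n + h·k1); y_{n+1} = y_n + (h/2)·(k1 + k2).
t=1.600000, y=0.260000:
  k1 = f(1.600000, 0.260000) = 1.568904
  k2 = f(1.980000, 0.856184) = 1.642797
  y ← 0.260000 + (0.38/2)·(1.568904 + 1.642797) = 0.870223
t=1.980000, y=0.870223:
  k1 = f(1.980000, 0.870223) = 1.631647
  k2 = f(2.360000, 1.490249) = 1.338412
  y ← 0.870223 + (0.38/2)·(1.631647 + 1.338412) = 1.434535
y(2.36) ≈ 1.4345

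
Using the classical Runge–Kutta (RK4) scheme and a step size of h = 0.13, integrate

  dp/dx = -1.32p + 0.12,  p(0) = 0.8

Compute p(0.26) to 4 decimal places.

0.5940

RK4: k1 = f(x_n, p_n); k2 = f(x_n + h/2, p_n + (h/2)·k1); k3 = f(x_n + h/2, p_n + (h/2)·k2); k4 = f(x_n + h, p_n + h·k3); p_{n+1} = p_n + (h/6)·(k1 + 2k2 + 2k3 + k4).
x=0.000000, p=0.800000:
  k1 = f(0.000000, 0.800000) = -0.936000
  k2 = f(0.065000, 0.739160) = -0.855691
  k3 = f(0.065000, 0.744380) = -0.862582
  k4 = f(0.130000, 0.687864) = -0.787981
  p ← 0.800000 + (0.13/6)·(k1 + 2k2 + 2k3 + k4) = 0.688189
x=0.130000, p=0.688189:
  k1 = f(0.130000, 0.688189) = -0.788409
  k2 = f(0.195000, 0.636942) = -0.720763
  k3 = f(0.195000, 0.641339) = -0.726567
  k4 = f(0.260000, 0.593735) = -0.663730
  p ← 0.688189 + (0.13/6)·(k1 + 2k2 + 2k3 + k4) = 0.594008
p(0.26) ≈ 0.5940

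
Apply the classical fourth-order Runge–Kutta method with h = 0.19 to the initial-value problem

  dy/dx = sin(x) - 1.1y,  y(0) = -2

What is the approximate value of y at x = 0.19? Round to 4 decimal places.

RK4: k1 = f(x_n, y_n); k2 = f(x_n + h/2, y_n + (h/2)·k1); k3 = f(x_n + h/2, y_n + (h/2)·k2); k4 = f(x_n + h, y_n + h·k3); y_{n+1} = y_n + (h/6)·(k1 + 2k2 + 2k3 + k4).
x=0.000000, y=-2.000000:
  k1 = f(0.000000, -2.000000) = 2.200000
  k2 = f(0.095000, -1.791000) = 2.064957
  k3 = f(0.095000, -1.803829) = 2.079069
  k4 = f(0.190000, -1.604977) = 1.954333
  y ← -2.000000 + (0.19/6)·(k1 + 2k2 + 2k3 + k4) = -1.605991
y(0.19) ≈ -1.6060

-1.6060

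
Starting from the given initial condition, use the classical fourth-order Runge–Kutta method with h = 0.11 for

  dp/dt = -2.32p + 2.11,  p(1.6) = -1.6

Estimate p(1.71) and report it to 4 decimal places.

RK4: k1 = f(t_n, p_n); k2 = f(t_n + h/2, p_n + (h/2)·k1); k3 = f(t_n + h/2, p_n + (h/2)·k2); k4 = f(t_n + h, p_n + h·k3); p_{n+1} = p_n + (h/6)·(k1 + 2k2 + 2k3 + k4).
t=1.600000, p=-1.600000:
  k1 = f(1.600000, -1.600000) = 5.822000
  k2 = f(1.655000, -1.279790) = 5.079113
  k3 = f(1.655000, -1.320649) = 5.173905
  k4 = f(1.710000, -1.030870) = 4.501619
  p ← -1.600000 + (0.11/6)·(k1 + 2k2 + 2k3 + k4) = -1.034790
p(1.71) ≈ -1.0348

-1.0348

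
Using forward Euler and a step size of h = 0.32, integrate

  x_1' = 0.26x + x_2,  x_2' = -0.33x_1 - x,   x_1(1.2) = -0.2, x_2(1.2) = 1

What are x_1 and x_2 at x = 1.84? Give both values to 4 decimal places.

Euler on (x_1,x_2): x_1_{n+1} = x_1_n + h·x_1', x_2_{n+1} = x_2_n + h·x_2'.
1.200000: (-0.200000, 1.000000); f=(1.312000, -1.134000) → (0.219840, 0.637120)
1.520000: (0.219840, 0.637120); f=(1.032320, -1.592547) → (0.550182, 0.127505)
(x_1(1.84), x_2(1.84)) ≈ (0.5502, 0.1275)

0.5502, 0.1275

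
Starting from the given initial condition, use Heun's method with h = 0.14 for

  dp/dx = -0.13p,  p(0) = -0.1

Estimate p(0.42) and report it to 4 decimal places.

Heun: k1 = f(x_n, p_n); k2 = f(x_n + h, p_n + h·k1); p_{n+1} = p_n + (h/2)·(k1 + k2).
x=0.000000, p=-0.100000:
  k1 = f(0.000000, -0.100000) = 0.013000
  k2 = f(0.140000, -0.098180) = 0.012763
  p ← -0.100000 + (0.14/2)·(0.013000 + 0.012763) = -0.098197
x=0.140000, p=-0.098197:
  k1 = f(0.140000, -0.098197) = 0.012766
  k2 = f(0.280000, -0.096409) = 0.012533
  p ← -0.098197 + (0.14/2)·(0.012766 + 0.012533) = -0.096426
x=0.280000, p=-0.096426:
  k1 = f(0.280000, -0.096426) = 0.012535
  k2 = f(0.420000, -0.094671) = 0.012307
  p ← -0.096426 + (0.14/2)·(0.012535 + 0.012307) = -0.094687
p(0.42) ≈ -0.0947

-0.0947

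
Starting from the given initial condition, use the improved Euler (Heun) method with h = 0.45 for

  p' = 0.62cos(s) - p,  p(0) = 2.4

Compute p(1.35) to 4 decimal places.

Heun: k1 = f(s_n, p_n); k2 = f(s_n + h, p_n + h·k1); p_{n+1} = p_n + (h/2)·(k1 + k2).
s=0.000000, p=2.400000:
  k1 = f(0.000000, 2.400000) = -1.780000
  k2 = f(0.450000, 1.599000) = -1.040723
  p ← 2.400000 + (0.45/2)·(-1.780000 + (-1.040723)) = 1.765337
s=0.450000, p=1.765337:
  k1 = f(0.450000, 1.765337) = -1.207060
  k2 = f(0.900000, 1.222160) = -0.836762
  p ← 1.765337 + (0.45/2)·(-1.207060 + (-0.836762)) = 1.305477
s=0.900000, p=1.305477:
  k1 = f(0.900000, 1.305477) = -0.920079
  k2 = f(1.350000, 0.891442) = -0.755658
  p ← 1.305477 + (0.45/2)·(-0.920079 + (-0.755658)) = 0.928437
p(1.35) ≈ 0.9284

0.9284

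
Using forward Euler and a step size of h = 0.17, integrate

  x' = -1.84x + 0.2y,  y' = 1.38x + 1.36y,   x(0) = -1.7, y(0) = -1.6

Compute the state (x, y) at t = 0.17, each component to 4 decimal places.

Euler on (x,y): x_{n+1} = x_n + h·x', y_{n+1} = y_n + h·y'.
0.000000: (-1.700000, -1.600000); f=(2.808000, -4.522000) → (-1.222640, -2.368740)
(x(0.17), y(0.17)) ≈ (-1.2226, -2.3687)

-1.2226, -2.3687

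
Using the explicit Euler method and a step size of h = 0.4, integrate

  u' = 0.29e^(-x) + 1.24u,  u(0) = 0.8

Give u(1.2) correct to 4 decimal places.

3.1065

Euler: u_{n+1} = u_n + h·f(x_n, u_n).
x=0.000000, u=0.800000: f=1.282000 → u ← 0.800000 + 0.4·1.282000 = 1.312800
x=0.400000, u=1.312800: f=1.822265 → u ← 1.312800 + 0.4·1.822265 = 2.041706
x=0.800000, u=2.041706: f=2.662021 → u ← 2.041706 + 0.4·2.662021 = 3.106514
u(1.2) ≈ 3.1065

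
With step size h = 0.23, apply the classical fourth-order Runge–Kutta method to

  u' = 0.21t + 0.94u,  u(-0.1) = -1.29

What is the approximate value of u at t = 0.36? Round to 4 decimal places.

RK4: k1 = f(t_n, u_n); k2 = f(t_n + h/2, u_n + (h/2)·k1); k3 = f(t_n + h/2, u_n + (h/2)·k2); k4 = f(t_n + h, u_n + h·k3); u_{n+1} = u_n + (h/6)·(k1 + 2k2 + 2k3 + k4).
t=-0.100000, u=-1.290000:
  k1 = f(-0.100000, -1.290000) = -1.233600
  k2 = f(0.015000, -1.431864) = -1.342802
  k3 = f(0.015000, -1.444422) = -1.354607
  k4 = f(0.130000, -1.601560) = -1.478166
  u ← -1.290000 + (0.23/6)·(k1 + 2k2 + 2k3 + k4) = -1.600752
t=0.130000, u=-1.600752:
  k1 = f(0.130000, -1.600752) = -1.477407
  k2 = f(0.245000, -1.770654) = -1.612965
  k3 = f(0.245000, -1.786243) = -1.627619
  k4 = f(0.360000, -1.975105) = -1.780998
  u ← -1.600752 + (0.23/6)·(k1 + 2k2 + 2k3 + k4) = -1.974103
u(0.36) ≈ -1.9741

-1.9741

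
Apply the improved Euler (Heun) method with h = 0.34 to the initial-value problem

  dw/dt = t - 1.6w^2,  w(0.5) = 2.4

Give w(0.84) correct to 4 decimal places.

Heun: k1 = f(t_n, w_n); k2 = f(t_n + h, w_n + h·k1); w_{n+1} = w_n + (h/2)·(k1 + k2).
t=0.500000, w=2.400000:
  k1 = f(0.500000, 2.400000) = -8.716000
  k2 = f(0.840000, -0.563440) = 0.332057
  w ← 2.400000 + (0.34/2)·(-8.716000 + 0.332057) = 0.974730
w(0.84) ≈ 0.9747

0.9747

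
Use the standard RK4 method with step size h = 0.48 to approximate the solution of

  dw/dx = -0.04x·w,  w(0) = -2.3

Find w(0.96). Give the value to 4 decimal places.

RK4: k1 = f(x_n, w_n); k2 = f(x_n + h/2, w_n + (h/2)·k1); k3 = f(x_n + h/2, w_n + (h/2)·k2); k4 = f(x_n + h, w_n + h·k3); w_{n+1} = w_n + (h/6)·(k1 + 2k2 + 2k3 + k4).
x=0.000000, w=-2.300000:
  k1 = f(0.000000, -2.300000) = 0.000000
  k2 = f(0.240000, -2.300000) = 0.022080
  k3 = f(0.240000, -2.294701) = 0.022029
  k4 = f(0.480000, -2.289426) = 0.043957
  w ← -2.300000 + (0.48/6)·(k1 + 2k2 + 2k3 + k4) = -2.289426
x=0.480000, w=-2.289426:
  k1 = f(0.480000, -2.289426) = 0.043957
  k2 = f(0.720000, -2.278876) = 0.065632
  k3 = f(0.720000, -2.273674) = 0.065482
  k4 = f(0.960000, -2.257995) = 0.086707
  w ← -2.289426 + (0.48/6)·(k1 + 2k2 + 2k3 + k4) = -2.257995
w(0.96) ≈ -2.2580

-2.2580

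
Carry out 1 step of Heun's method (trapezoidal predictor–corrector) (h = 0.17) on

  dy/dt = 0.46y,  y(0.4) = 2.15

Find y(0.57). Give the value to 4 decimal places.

Heun: k1 = f(t_n, y_n); k2 = f(t_n + h, y_n + h·k1); y_{n+1} = y_n + (h/2)·(k1 + k2).
t=0.400000, y=2.150000:
  k1 = f(0.400000, 2.150000) = 0.989000
  k2 = f(0.570000, 2.318130) = 1.066340
  y ← 2.150000 + (0.17/2)·(0.989000 + 1.066340) = 2.324704
y(0.57) ≈ 2.3247

2.3247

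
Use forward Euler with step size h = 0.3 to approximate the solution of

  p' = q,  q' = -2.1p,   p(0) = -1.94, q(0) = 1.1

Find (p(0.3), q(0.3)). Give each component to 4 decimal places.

Euler on (p,q): p_{n+1} = p_n + h·p', q_{n+1} = q_n + h·q'.
0.000000: (-1.940000, 1.100000); f=(1.100000, 4.074000) → (-1.610000, 2.322200)
(p(0.3), q(0.3)) ≈ (-1.6100, 2.3222)

-1.6100, 2.3222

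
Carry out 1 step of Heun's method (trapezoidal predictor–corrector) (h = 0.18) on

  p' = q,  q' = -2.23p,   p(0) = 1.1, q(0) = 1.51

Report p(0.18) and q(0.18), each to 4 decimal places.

Heun on (p,q): k1 = f(s_n, state_n); k2 = f(s_n + h, state_n + h·k1); state_{n+1} = state_n + (h/2)·(k1 + k2).
0.000000: (1.100000, 1.510000)
  k1 = (1.510000, -2.453000)
  predictor → (1.371800, 1.068460)
  k2 = (1.068460, -3.059114)
  → (1.332061, 1.013910)
(p(0.18), q(0.18)) ≈ (1.3321, 1.0139)

1.3321, 1.0139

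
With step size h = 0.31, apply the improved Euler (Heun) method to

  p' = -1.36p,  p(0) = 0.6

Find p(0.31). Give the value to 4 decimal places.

0.4004

Heun: k1 = f(t_n, p_n); k2 = f(t_n + h, p_n + h·k1); p_{n+1} = p_n + (h/2)·(k1 + k2).
t=0.000000, p=0.600000:
  k1 = f(0.000000, 0.600000) = -0.816000
  k2 = f(0.310000, 0.347040) = -0.471974
  p ← 0.600000 + (0.31/2)·(-0.816000 + (-0.471974)) = 0.400364
p(0.31) ≈ 0.4004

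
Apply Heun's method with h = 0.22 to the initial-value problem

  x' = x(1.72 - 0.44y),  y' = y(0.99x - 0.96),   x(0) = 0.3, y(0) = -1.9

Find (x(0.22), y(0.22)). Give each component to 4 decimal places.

Heun on (x,y): k1 = f(t_n, state_n); k2 = f(t_n + h, state_n + h·k1); state_{n+1} = state_n + (h/2)·(k1 + k2).
0.000000: (0.300000, -1.900000)
  k1 = (0.766800, 1.259700)
  predictor → (0.468696, -1.622866)
  k2 = (1.140835, 0.804927)
  → (0.509840, -1.672891)
(x(0.22), y(0.22)) ≈ (0.5098, -1.6729)

0.5098, -1.6729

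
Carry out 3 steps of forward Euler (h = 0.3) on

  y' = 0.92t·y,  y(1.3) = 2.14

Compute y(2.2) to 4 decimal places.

Euler: y_{n+1} = y_n + h·f(t_n, y_n).
t=1.300000, y=2.140000: f=2.559440 → y ← 2.140000 + 0.3·2.559440 = 2.907832
t=1.600000, y=2.907832: f=4.280329 → y ← 2.907832 + 0.3·4.280329 = 4.191931
t=1.900000, y=4.191931: f=7.327495 → y ← 4.191931 + 0.3·7.327495 = 6.390179
y(2.2) ≈ 6.3902

6.3902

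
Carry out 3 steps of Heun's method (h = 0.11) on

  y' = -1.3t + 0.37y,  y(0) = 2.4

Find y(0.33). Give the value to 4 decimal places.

Heun: k1 = f(t_n, y_n); k2 = f(t_n + h, y_n + h·k1); y_{n+1} = y_n + (h/2)·(k1 + k2).
t=0.000000, y=2.400000:
  k1 = f(0.000000, 2.400000) = 0.888000
  k2 = f(0.110000, 2.497680) = 0.781142
  y ← 2.400000 + (0.11/2)·(0.888000 + 0.781142) = 2.491803
t=0.110000, y=2.491803:
  k1 = f(0.110000, 2.491803) = 0.778967
  k2 = f(0.220000, 2.577489) = 0.667671
  y ← 2.491803 + (0.11/2)·(0.778967 + 0.667671) = 2.571368
t=0.220000, y=2.571368:
  k1 = f(0.220000, 2.571368) = 0.665406
  k2 = f(0.330000, 2.644563) = 0.549488
  y ← 2.571368 + (0.11/2)·(0.665406 + 0.549488) = 2.638187
y(0.33) ≈ 2.6382

2.6382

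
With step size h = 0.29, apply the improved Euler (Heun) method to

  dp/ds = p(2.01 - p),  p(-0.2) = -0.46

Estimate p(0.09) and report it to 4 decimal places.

-0.9452

Heun: k1 = f(s_n, p_n); k2 = f(s_n + h, p_n + h·k1); p_{n+1} = p_n + (h/2)·(k1 + k2).
s=-0.200000, p=-0.460000:
  k1 = f(-0.200000, -0.460000) = -1.136200
  k2 = f(0.090000, -0.789498) = -2.210198
  p ← -0.460000 + (0.29/2)·(-1.136200 + (-2.210198)) = -0.945228
p(0.09) ≈ -0.9452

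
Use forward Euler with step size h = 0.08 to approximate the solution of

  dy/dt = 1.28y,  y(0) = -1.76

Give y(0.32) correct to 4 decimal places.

Euler: y_{n+1} = y_n + h·f(t_n, y_n).
t=0.000000, y=-1.760000: f=-2.252800 → y ← -1.760000 + 0.08·(-2.252800) = -1.940224
t=0.080000, y=-1.940224: f=-2.483487 → y ← -1.940224 + 0.08·(-2.483487) = -2.138903
t=0.160000, y=-2.138903: f=-2.737796 → y ← -2.138903 + 0.08·(-2.737796) = -2.357927
t=0.240000, y=-2.357927: f=-3.018146 → y ← -2.357927 + 0.08·(-3.018146) = -2.599378
y(0.32) ≈ -2.5994

-2.5994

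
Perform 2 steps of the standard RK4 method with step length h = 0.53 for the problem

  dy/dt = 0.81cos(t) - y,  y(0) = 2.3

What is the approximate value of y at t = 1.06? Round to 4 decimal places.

1.2082

RK4: k1 = f(t_n, y_n); k2 = f(t_n + h/2, y_n + (h/2)·k1); k3 = f(t_n + h/2, y_n + (h/2)·k2); k4 = f(t_n + h, y_n + h·k3); y_{n+1} = y_n + (h/6)·(k1 + 2k2 + 2k3 + k4).
t=0.000000, y=2.300000:
  k1 = f(0.000000, 2.300000) = -1.490000
  k2 = f(0.265000, 1.905150) = -1.123425
  k3 = f(0.265000, 2.002292) = -1.220567
  k4 = f(0.530000, 1.653099) = -0.954226
  y ← 2.300000 + (0.53/6)·(k1 + 2k2 + 2k3 + k4) = 1.669988
t=0.530000, y=1.669988:
  k1 = f(0.530000, 1.669988) = -0.971114
  k2 = f(0.795000, 1.412643) = -0.845412
  k3 = f(0.795000, 1.445954) = -0.878723
  k4 = f(1.060000, 1.204265) = -0.808278
  y ← 1.669988 + (0.53/6)·(k1 + 2k2 + 2k3 + k4) = 1.208211
y(1.06) ≈ 1.2082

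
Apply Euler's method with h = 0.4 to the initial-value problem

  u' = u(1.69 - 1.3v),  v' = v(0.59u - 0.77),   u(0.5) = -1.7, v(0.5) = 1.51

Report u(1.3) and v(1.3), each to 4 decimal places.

-2.1923, 0.1469

Euler on (u,v): u_{n+1} = u_n + h·u', v_{n+1} = v_n + h·v'.
0.500000: (-1.700000, 1.510000); f=(0.464100, -2.677230) → (-1.514360, 0.439108)
0.900000: (-1.514360, 0.439108); f=(-1.694811, -0.730444) → (-2.192284, 0.146930)
(u(1.3), v(1.3)) ≈ (-2.1923, 0.1469)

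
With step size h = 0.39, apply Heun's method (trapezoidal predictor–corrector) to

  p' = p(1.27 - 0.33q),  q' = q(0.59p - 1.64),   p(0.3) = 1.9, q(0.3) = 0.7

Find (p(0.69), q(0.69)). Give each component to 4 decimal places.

2.8502, 0.6221

Heun on (p,q): k1 = f(t_n, state_n); k2 = f(t_n + h, state_n + h·k1); state_{n+1} = state_n + (h/2)·(k1 + k2).
0.300000: (1.900000, 0.700000)
  k1 = (1.974100, -0.363300)
  predictor → (2.669899, 0.558313)
  k2 = (2.898861, -0.036156)
  → (2.850227, 0.622106)
(p(0.69), q(0.69)) ≈ (2.8502, 0.6221)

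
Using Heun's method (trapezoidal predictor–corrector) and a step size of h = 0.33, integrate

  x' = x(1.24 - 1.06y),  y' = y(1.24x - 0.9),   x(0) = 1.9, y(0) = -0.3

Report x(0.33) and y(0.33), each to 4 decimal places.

3.2005, -0.5675

Heun on (x,y): k1 = f(t_n, state_n); k2 = f(t_n + h, state_n + h·k1); state_{n+1} = state_n + (h/2)·(k1 + k2).
0.000000: (1.900000, -0.300000)
  k1 = (2.960200, -0.436800)
  predictor → (2.876866, -0.444144)
  k2 = (4.921721, -1.184671)
  → (3.200517, -0.567543)
(x(0.33), y(0.33)) ≈ (3.2005, -0.5675)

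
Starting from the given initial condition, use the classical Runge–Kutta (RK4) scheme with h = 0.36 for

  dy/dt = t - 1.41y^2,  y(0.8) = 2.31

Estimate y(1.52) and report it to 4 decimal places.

RK4: k1 = f(t_n, y_n); k2 = f(t_n + h/2, y_n + (h/2)·k1); k3 = f(t_n + h/2, y_n + (h/2)·k2); k4 = f(t_n + h, y_n + h·k3); y_{n+1} = y_n + (h/6)·(k1 + 2k2 + 2k3 + k4).
t=0.800000, y=2.310000:
  k1 = f(0.800000, 2.310000) = -6.723901
  k2 = f(0.980000, 1.099698) = -0.725163
  k3 = f(0.980000, 2.179471) = -5.717630
  k4 = f(1.160000, 0.251653) = 1.070706
  y ← 2.310000 + (0.36/6)·(k1 + 2k2 + 2k3 + k4) = 1.197673
t=1.160000, y=1.197673:
  k1 = f(1.160000, 1.197673) = -0.862533
  k2 = f(1.340000, 1.042417) = -0.192153
  k3 = f(1.340000, 1.163086) = -0.567403
  k4 = f(1.520000, 0.993408) = 0.128528
  y ← 1.197673 + (0.36/6)·(k1 + 2k2 + 2k3 + k4) = 1.062486
y(1.52) ≈ 1.0625

1.0625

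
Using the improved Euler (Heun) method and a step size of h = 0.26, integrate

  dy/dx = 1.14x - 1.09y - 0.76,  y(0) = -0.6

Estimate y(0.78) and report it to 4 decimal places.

Heun: k1 = f(x_n, y_n); k2 = f(x_n + h, y_n + h·k1); y_{n+1} = y_n + (h/2)·(k1 + k2).
x=0.000000, y=-0.600000:
  k1 = f(0.000000, -0.600000) = -0.106000
  k2 = f(0.260000, -0.627560) = 0.220440
  y ← -0.600000 + (0.26/2)·(-0.106000 + 0.220440) = -0.585123
x=0.260000, y=-0.585123:
  k1 = f(0.260000, -0.585123) = 0.174184
  k2 = f(0.520000, -0.539835) = 0.421220
  y ← -0.585123 + (0.26/2)·(0.174184 + 0.421220) = -0.507720
x=0.520000, y=-0.507720:
  k1 = f(0.520000, -0.507720) = 0.386215
  k2 = f(0.780000, -0.407304) = 0.573162
  y ← -0.507720 + (0.26/2)·(0.386215 + 0.573162) = -0.383001
y(0.78) ≈ -0.3830

-0.3830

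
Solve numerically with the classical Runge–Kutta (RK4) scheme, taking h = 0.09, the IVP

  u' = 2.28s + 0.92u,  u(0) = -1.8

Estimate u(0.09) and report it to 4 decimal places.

-1.9459

RK4: k1 = f(s_n, u_n); k2 = f(s_n + h/2, u_n + (h/2)·k1); k3 = f(s_n + h/2, u_n + (h/2)·k2); k4 = f(s_n + h, u_n + h·k3); u_{n+1} = u_n + (h/6)·(k1 + 2k2 + 2k3 + k4).
s=0.000000, u=-1.800000:
  k1 = f(0.000000, -1.800000) = -1.656000
  k2 = f(0.045000, -1.874520) = -1.621958
  k3 = f(0.045000, -1.872988) = -1.620549
  k4 = f(0.090000, -1.945849) = -1.584981
  u ← -1.800000 + (0.09/6)·(k1 + 2k2 + 2k3 + k4) = -1.945890
u(0.09) ≈ -1.9459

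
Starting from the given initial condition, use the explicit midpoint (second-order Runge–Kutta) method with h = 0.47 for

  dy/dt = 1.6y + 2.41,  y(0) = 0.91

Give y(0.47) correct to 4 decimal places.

3.4102

Midpoint: k1 = f(t_n, y_n); k2 = f(t_n + h/2, y_n + (h/2)·k1); y_{n+1} = y_n + h·k2.
t=0.000000, y=0.910000:
  k1 = f(0.000000, 0.910000) = 3.866000
  k2 = f(0.235000, 1.818510) = 5.319616
  y ← 0.910000 + 0.47·5.319616 = 3.410220
y(0.47) ≈ 3.4102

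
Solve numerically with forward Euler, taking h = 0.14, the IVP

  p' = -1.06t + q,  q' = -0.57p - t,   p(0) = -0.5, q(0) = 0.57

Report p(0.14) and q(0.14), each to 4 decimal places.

-0.4202, 0.6099

Euler on (p,q): p_{n+1} = p_n + h·p', q_{n+1} = q_n + h·q'.
0.000000: (-0.500000, 0.570000); f=(0.570000, 0.285000) → (-0.420200, 0.609900)
(p(0.14), q(0.14)) ≈ (-0.4202, 0.6099)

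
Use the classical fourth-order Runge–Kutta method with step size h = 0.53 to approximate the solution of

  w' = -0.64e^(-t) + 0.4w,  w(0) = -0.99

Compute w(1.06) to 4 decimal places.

-2.0530

RK4: k1 = f(t_n, w_n); k2 = f(t_n + h/2, w_n + (h/2)·k1); k3 = f(t_n + h/2, w_n + (h/2)·k2); k4 = f(t_n + h, w_n + h·k3); w_{n+1} = w_n + (h/6)·(k1 + 2k2 + 2k3 + k4).
t=0.000000, w=-0.990000:
  k1 = f(0.000000, -0.990000) = -1.036000
  k2 = f(0.265000, -1.264540) = -0.996828
  k3 = f(0.265000, -1.254159) = -0.992676
  k4 = f(0.530000, -1.516118) = -0.983154
  w ← -0.990000 + (0.53/6)·(k1 + 2k2 + 2k3 + k4) = -1.519838
t=0.530000, w=-1.519838:
  k1 = f(0.530000, -1.519838) = -0.984642
  k2 = f(0.795000, -1.780768) = -1.001319
  k3 = f(0.795000, -1.785187) = -1.003087
  k4 = f(1.060000, -2.051474) = -1.042321
  w ← -1.519838 + (0.53/6)·(k1 + 2k2 + 2k3 + k4) = -2.052998
w(1.06) ≈ -2.0530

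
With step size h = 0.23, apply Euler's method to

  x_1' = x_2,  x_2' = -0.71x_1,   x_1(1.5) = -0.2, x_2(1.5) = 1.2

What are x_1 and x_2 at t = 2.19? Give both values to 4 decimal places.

Euler on (x_1,x_2): x_1_{n+1} = x_1_n + h·x_1', x_2_{n+1} = x_2_n + h·x_2'.
1.500000: (-0.200000, 1.200000); f=(1.200000, 0.142000) → (0.076000, 1.232660)
1.730000: (0.076000, 1.232660); f=(1.232660, -0.053960) → (0.359512, 1.220249)
1.960000: (0.359512, 1.220249); f=(1.220249, -0.255253) → (0.640169, 1.161541)
(x_1(2.19), x_2(2.19)) ≈ (0.6402, 1.1615)

0.6402, 1.1615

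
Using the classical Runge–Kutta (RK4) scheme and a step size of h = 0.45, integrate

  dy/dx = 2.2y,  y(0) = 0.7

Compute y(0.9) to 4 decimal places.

RK4: k1 = f(x_n, y_n); k2 = f(x_n + h/2, y_n + (h/2)·k1); k3 = f(x_n + h/2, y_n + (h/2)·k2); k4 = f(x_n + h, y_n + h·k3); y_{n+1} = y_n + (h/6)·(k1 + 2k2 + 2k3 + k4).
x=0.000000, y=0.700000:
  k1 = f(0.000000, 0.700000) = 1.540000
  k2 = f(0.225000, 1.046500) = 2.302300
  k3 = f(0.225000, 1.218017) = 2.679639
  k4 = f(0.450000, 1.905837) = 4.192842
  y ← 0.700000 + (0.45/6)·(k1 + 2k2 + 2k3 + k4) = 1.877254
x=0.450000, y=1.877254:
  k1 = f(0.450000, 1.877254) = 4.129959
  k2 = f(0.675000, 2.806495) = 6.174288
  k3 = f(0.675000, 3.266469) = 7.186231
  k4 = f(0.900000, 5.111058) = 11.244328
  y ← 1.877254 + (0.45/6)·(k1 + 2k2 + 2k3 + k4) = 5.034403
y(0.9) ≈ 5.0344

5.0344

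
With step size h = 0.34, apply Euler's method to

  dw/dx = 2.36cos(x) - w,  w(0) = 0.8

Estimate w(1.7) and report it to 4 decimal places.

Euler: w_{n+1} = w_n + h·f(x_n, w_n).
x=0.000000, w=0.800000: f=1.560000 → w ← 0.800000 + 0.34·1.560000 = 1.330400
x=0.340000, w=1.330400: f=0.894501 → w ← 1.330400 + 0.34·0.894501 = 1.634530
x=0.680000, w=1.634530: f=0.200541 → w ← 1.634530 + 0.34·0.200541 = 1.702714
x=1.020000, w=1.702714: f=-0.467571 → w ← 1.702714 + 0.34·(-0.467571) = 1.543740
x=1.360000, w=1.543740: f=-1.049937 → w ← 1.543740 + 0.34·(-1.049937) = 1.186762
w(1.7) ≈ 1.1868

1.1868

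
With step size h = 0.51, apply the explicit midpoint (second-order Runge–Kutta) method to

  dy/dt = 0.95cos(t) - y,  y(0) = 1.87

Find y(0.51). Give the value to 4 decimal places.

1.5048

Midpoint: k1 = f(t_n, y_n); k2 = f(t_n + h/2, y_n + (h/2)·k1); y_{n+1} = y_n + h·k2.
t=0.000000, y=1.870000:
  k1 = f(0.000000, 1.870000) = -0.920000
  k2 = f(0.255000, 1.635400) = -0.716120
  y ← 1.870000 + 0.51·(-0.716120) = 1.504779
y(0.51) ≈ 1.5048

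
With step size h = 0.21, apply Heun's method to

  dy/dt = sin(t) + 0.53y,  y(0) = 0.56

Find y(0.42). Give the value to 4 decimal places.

0.7909

Heun: k1 = f(t_n, y_n); k2 = f(t_n + h, y_n + h·k1); y_{n+1} = y_n + (h/2)·(k1 + k2).
t=0.000000, y=0.560000:
  k1 = f(0.000000, 0.560000) = 0.296800
  k2 = f(0.210000, 0.622328) = 0.538294
  y ← 0.560000 + (0.21/2)·(0.296800 + 0.538294) = 0.647685
t=0.210000, y=0.647685:
  k1 = f(0.210000, 0.647685) = 0.551733
  k2 = f(0.420000, 0.763549) = 0.812441
  y ← 0.647685 + (0.21/2)·(0.551733 + 0.812441) = 0.790923
y(0.42) ≈ 0.7909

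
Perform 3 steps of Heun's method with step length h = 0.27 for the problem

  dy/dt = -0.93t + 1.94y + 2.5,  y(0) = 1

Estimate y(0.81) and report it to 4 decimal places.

Heun: k1 = f(t_n, y_n); k2 = f(t_n + h, y_n + h·k1); y_{n+1} = y_n + (h/2)·(k1 + k2).
t=0.000000, y=1.000000:
  k1 = f(0.000000, 1.000000) = 4.440000
  k2 = f(0.270000, 2.198800) = 6.514572
  y ← 1.000000 + (0.27/2)·(4.440000 + 6.514572) = 2.478867
t=0.270000, y=2.478867:
  k1 = f(0.270000, 2.478867) = 7.057902
  k2 = f(0.540000, 4.384501) = 10.503732
  y ← 2.478867 + (0.27/2)·(7.057902 + 10.503732) = 4.849688
t=0.540000, y=4.849688:
  k1 = f(0.540000, 4.849688) = 11.406194
  k2 = f(0.810000, 7.929360) = 17.129659
  y ← 4.849688 + (0.27/2)·(11.406194 + 17.129659) = 8.702028
y(0.81) ≈ 8.7020

8.7020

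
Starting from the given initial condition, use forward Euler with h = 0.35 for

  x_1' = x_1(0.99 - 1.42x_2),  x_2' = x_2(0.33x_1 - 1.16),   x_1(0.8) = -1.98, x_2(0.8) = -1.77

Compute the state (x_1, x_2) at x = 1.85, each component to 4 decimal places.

-10.0996, 0.0140

Euler on (x_1,x_2): x_1_{n+1} = x_1_n + h·x_1', x_2_{n+1} = x_2_n + h·x_2'.
0.800000: (-1.980000, -1.770000); f=(-6.936732, 3.209718) → (-4.407856, -0.646599)
1.150000: (-4.407856, -0.646599); f=(-8.410940, 1.690592) → (-7.351685, -0.054891)
1.500000: (-7.351685, -0.054891); f=(-7.851202, 0.196844) → (-10.099606, 0.014004)
(x_1(1.85), x_2(1.85)) ≈ (-10.0996, 0.0140)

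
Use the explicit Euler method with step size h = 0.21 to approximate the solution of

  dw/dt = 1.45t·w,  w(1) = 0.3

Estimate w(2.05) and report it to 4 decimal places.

1.7910

Euler: w_{n+1} = w_n + h·f(t_n, w_n).
t=1.000000, w=0.300000: f=0.435000 → w ← 0.300000 + 0.21·0.435000 = 0.391350
t=1.210000, w=0.391350: f=0.686624 → w ← 0.391350 + 0.21·0.686624 = 0.535541
t=1.420000, w=0.535541: f=1.102679 → w ← 0.535541 + 0.21·1.102679 = 0.767104
t=1.630000, w=0.767104: f=1.813049 → w ← 0.767104 + 0.21·1.813049 = 1.147844
t=1.840000, w=1.147844: f=3.062447 → w ← 1.147844 + 0.21·3.062447 = 1.790958
w(2.05) ≈ 1.7910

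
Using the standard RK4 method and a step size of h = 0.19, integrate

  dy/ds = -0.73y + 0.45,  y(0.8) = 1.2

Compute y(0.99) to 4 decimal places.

1.1244

RK4: k1 = f(s_n, y_n); k2 = f(s_n + h/2, y_n + (h/2)·k1); k3 = f(s_n + h/2, y_n + (h/2)·k2); k4 = f(s_n + h, y_n + h·k3); y_{n+1} = y_n + (h/6)·(k1 + 2k2 + 2k3 + k4).
s=0.800000, y=1.200000:
  k1 = f(0.800000, 1.200000) = -0.426000
  k2 = f(0.895000, 1.159530) = -0.396457
  k3 = f(0.895000, 1.162337) = -0.398506
  k4 = f(0.990000, 1.124284) = -0.370727
  y ← 1.200000 + (0.19/6)·(k1 + 2k2 + 2k3 + k4) = 1.124423
y(0.99) ≈ 1.1244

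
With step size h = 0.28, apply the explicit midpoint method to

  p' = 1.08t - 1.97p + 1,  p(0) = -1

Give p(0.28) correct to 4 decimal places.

Midpoint: k1 = f(t_n, p_n); k2 = f(t_n + h/2, p_n + (h/2)·k1); p_{n+1} = p_n + h·k2.
t=0.000000, p=-1.000000:
  k1 = f(0.000000, -1.000000) = 2.970000
  k2 = f(0.140000, -0.584200) = 2.302074
  p ← -1.000000 + 0.28·2.302074 = -0.355419
p(0.28) ≈ -0.3554

-0.3554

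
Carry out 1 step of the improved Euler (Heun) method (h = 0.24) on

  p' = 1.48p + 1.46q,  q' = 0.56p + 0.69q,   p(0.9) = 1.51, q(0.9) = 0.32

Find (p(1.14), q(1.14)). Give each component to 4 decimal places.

2.3185, 0.6407

Heun on (p,q): k1 = f(s_n, state_n); k2 = f(s_n + h, state_n + h·k1); state_{n+1} = state_n + (h/2)·(k1 + k2).
0.900000: (1.510000, 0.320000)
  k1 = (2.702000, 1.066400)
  predictor → (2.158480, 0.575936)
  k2 = (4.035417, 1.606145)
  → (2.318490, 0.640705)
(p(1.14), q(1.14)) ≈ (2.3185, 0.6407)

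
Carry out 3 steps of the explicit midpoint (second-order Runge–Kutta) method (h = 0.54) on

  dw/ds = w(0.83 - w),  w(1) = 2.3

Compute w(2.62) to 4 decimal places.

Midpoint: k1 = f(s_n, w_n); k2 = f(s_n + h/2, w_n + (h/2)·k1); w_{n+1} = w_n + h·k2.
s=1.000000, w=2.300000:
  k1 = f(1.000000, 2.300000) = -3.381000
  k2 = f(1.270000, 1.387130) = -0.772812
  w ← 2.300000 + 0.54·(-0.772812) = 1.882682
s=1.540000, w=1.882682:
  k1 = f(1.540000, 1.882682) = -1.981864
  k2 = f(1.810000, 1.347578) = -0.697477
  w ← 1.882682 + 0.54·(-0.697477) = 1.506044
s=2.080000, w=1.506044:
  k1 = f(2.080000, 1.506044) = -1.018152
  k2 = f(2.350000, 1.231143) = -0.493864
  w ← 1.506044 + 0.54·(-0.493864) = 1.239357
w(2.62) ≈ 1.2394

1.2394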